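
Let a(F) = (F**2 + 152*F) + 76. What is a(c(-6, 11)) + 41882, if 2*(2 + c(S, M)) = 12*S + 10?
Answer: 38031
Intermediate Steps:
c(S, M) = 3 + 6*S (c(S, M) = -2 + (12*S + 10)/2 = -2 + (10 + 12*S)/2 = -2 + (5 + 6*S) = 3 + 6*S)
a(F) = 76 + F**2 + 152*F
a(c(-6, 11)) + 41882 = (76 + (3 + 6*(-6))**2 + 152*(3 + 6*(-6))) + 41882 = (76 + (3 - 36)**2 + 152*(3 - 36)) + 41882 = (76 + (-33)**2 + 152*(-33)) + 41882 = (76 + 1089 - 5016) + 41882 = -3851 + 41882 = 38031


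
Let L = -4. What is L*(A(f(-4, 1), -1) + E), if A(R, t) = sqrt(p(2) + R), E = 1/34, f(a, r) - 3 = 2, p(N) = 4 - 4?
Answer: -2/17 - 4*sqrt(5) ≈ -9.0619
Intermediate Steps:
p(N) = 0
f(a, r) = 5 (f(a, r) = 3 + 2 = 5)
E = 1/34 ≈ 0.029412
A(R, t) = sqrt(R) (A(R, t) = sqrt(0 + R) = sqrt(R))
L*(A(f(-4, 1), -1) + E) = -4*(sqrt(5) + 1/34) = -4*(1/34 + sqrt(5)) = -2/17 - 4*sqrt(5)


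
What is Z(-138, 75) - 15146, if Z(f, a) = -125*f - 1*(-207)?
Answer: 2311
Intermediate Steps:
Z(f, a) = 207 - 125*f (Z(f, a) = -125*f + 207 = 207 - 125*f)
Z(-138, 75) - 15146 = (207 - 125*(-138)) - 15146 = (207 + 17250) - 15146 = 17457 - 15146 = 2311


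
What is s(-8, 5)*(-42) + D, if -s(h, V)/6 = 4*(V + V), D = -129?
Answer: 9951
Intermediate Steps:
s(h, V) = -48*V (s(h, V) = -24*(V + V) = -24*2*V = -48*V)
s(-8, 5)*(-42) + D = -48*5*(-42) - 129 = -240*(-42) - 129 = 10080 - 129 = 9951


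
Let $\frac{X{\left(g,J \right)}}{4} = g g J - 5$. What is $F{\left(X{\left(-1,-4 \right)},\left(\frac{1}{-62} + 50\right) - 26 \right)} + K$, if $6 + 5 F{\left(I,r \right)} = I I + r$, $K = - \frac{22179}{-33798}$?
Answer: $\frac{230024763}{873115} \approx 263.45$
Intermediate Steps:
$X{\left(g,J \right)} = -20 + 4 J g^{2}$ ($X{\left(g,J \right)} = 4 \left(g g J - 5\right) = 4 \left(g^{2} J - 5\right) = 4 \left(J g^{2} - 5\right) = 4 \left(-5 + J g^{2}\right) = -20 + 4 J g^{2}$)
$K = \frac{7393}{11266}$ ($K = \left(-22179\right) \left(- \frac{1}{33798}\right) = \frac{7393}{11266} \approx 0.65622$)
$F{\left(I,r \right)} = - \frac{6}{5} + \frac{r}{5} + \frac{I^{2}}{5}$ ($F{\left(I,r \right)} = - \frac{6}{5} + \frac{I I + r}{5} = - \frac{6}{5} + \frac{I^{2} + r}{5} = - \frac{6}{5} + \frac{r + I^{2}}{5} = - \frac{6}{5} + \left(\frac{r}{5} + \frac{I^{2}}{5}\right) = - \frac{6}{5} + \frac{r}{5} + \frac{I^{2}}{5}$)
$F{\left(X{\left(-1,-4 \right)},\left(\frac{1}{-62} + 50\right) - 26 \right)} + K = \left(- \frac{6}{5} + \frac{\left(\frac{1}{-62} + 50\right) - 26}{5} + \frac{\left(-20 + 4 \left(-4\right) \left(-1\right)^{2}\right)^{2}}{5}\right) + \frac{7393}{11266} = \left(- \frac{6}{5} + \frac{\left(- \frac{1}{62} + 50\right) - 26}{5} + \frac{\left(-20 + 4 \left(-4\right) 1\right)^{2}}{5}\right) + \frac{7393}{11266} = \left(- \frac{6}{5} + \frac{\frac{3099}{62} - 26}{5} + \frac{\left(-20 - 16\right)^{2}}{5}\right) + \frac{7393}{11266} = \left(- \frac{6}{5} + \frac{1}{5} \cdot \frac{1487}{62} + \frac{\left(-36\right)^{2}}{5}\right) + \frac{7393}{11266} = \left(- \frac{6}{5} + \frac{1487}{310} + \frac{1}{5} \cdot 1296\right) + \frac{7393}{11266} = \left(- \frac{6}{5} + \frac{1487}{310} + \frac{1296}{5}\right) + \frac{7393}{11266} = \frac{81467}{310} + \frac{7393}{11266} = \frac{230024763}{873115}$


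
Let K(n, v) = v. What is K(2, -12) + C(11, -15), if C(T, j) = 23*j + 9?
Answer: -348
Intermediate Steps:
C(T, j) = 9 + 23*j
K(2, -12) + C(11, -15) = -12 + (9 + 23*(-15)) = -12 + (9 - 345) = -12 - 336 = -348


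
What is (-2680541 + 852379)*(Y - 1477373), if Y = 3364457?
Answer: -3449895259608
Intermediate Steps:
(-2680541 + 852379)*(Y - 1477373) = (-2680541 + 852379)*(3364457 - 1477373) = -1828162*1887084 = -3449895259608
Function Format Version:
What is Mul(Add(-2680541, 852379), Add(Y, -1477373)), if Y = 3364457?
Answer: -3449895259608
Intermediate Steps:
Mul(Add(-2680541, 852379), Add(Y, -1477373)) = Mul(Add(-2680541, 852379), Add(3364457, -1477373)) = Mul(-1828162, 1887084) = -3449895259608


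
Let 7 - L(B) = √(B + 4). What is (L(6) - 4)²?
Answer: (3 - √10)² ≈ 0.026334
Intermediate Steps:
L(B) = 7 - √(4 + B) (L(B) = 7 - √(B + 4) = 7 - √(4 + B))
(L(6) - 4)² = ((7 - √(4 + 6)) - 4)² = ((7 - √10) - 4)² = (3 - √10)²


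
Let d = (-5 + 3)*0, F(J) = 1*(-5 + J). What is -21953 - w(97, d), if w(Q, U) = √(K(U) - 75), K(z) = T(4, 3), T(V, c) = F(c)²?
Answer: -21953 - I*√71 ≈ -21953.0 - 8.4261*I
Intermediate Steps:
F(J) = -5 + J
T(V, c) = (-5 + c)²
d = 0 (d = -2*0 = 0)
K(z) = 4 (K(z) = (-5 + 3)² = (-2)² = 4)
w(Q, U) = I*√71 (w(Q, U) = √(4 - 75) = √(-71) = I*√71)
-21953 - w(97, d) = -21953 - I*√71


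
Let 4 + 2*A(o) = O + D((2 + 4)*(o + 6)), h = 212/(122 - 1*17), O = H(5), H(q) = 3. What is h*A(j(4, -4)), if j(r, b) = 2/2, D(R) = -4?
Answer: -106/21 ≈ -5.0476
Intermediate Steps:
O = 3
j(r, b) = 1 (j(r, b) = 2*(½) = 1)
h = 212/105 (h = 212/(122 - 17) = 212/105 ≈ 2.0190)
A(o) = -5/2 (A(o) = -2 + (3 - 4)/2 = -2 + (½)*(-1) = -2 - ½ = -5/2)
h*A(j(4, -4)) = (212/105)*(-5/2) = -106/21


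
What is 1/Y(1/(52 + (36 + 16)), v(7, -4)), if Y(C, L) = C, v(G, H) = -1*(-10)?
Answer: 104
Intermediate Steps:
v(G, H) = 10
1/Y(1/(52 + (36 + 16)), v(7, -4)) = 1/(1/(52 + (36 + 16))) = 1/(1/(52 + 52)) = 1/(1/104) = 104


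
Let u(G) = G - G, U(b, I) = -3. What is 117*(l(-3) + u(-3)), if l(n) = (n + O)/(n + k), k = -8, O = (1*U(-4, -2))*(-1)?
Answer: 0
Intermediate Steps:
O = 3 (O = (1*(-3))*(-1) = -3*(-1) = 3)
u(G) = 0
l(n) = (3 + n)/(-8 + n) (l(n) = (n + 3)/(n - 8) = (3 + n)/(-8 + n))
117*(l(-3) + u(-3)) = 117*((3 - 3)/(-8 - 3) + 0) = 117*(0/(-11) + 0) = 117*(-1/11*0 + 0) = 117*(0 + 0) = 117*0 = 0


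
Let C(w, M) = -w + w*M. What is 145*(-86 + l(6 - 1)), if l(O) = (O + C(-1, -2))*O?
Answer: -6670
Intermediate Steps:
C(w, M) = -w + M*w
l(O) = O*(3 + O) (l(O) = (O - (-1 - 2))*O = (O - 1*(-3))*O = (O + 3)*O = (3 + O)*O = O*(3 + O))
145*(-86 + l(6 - 1)) = 145*(-86 + (6 - 1)*(3 + (6 - 1))) = 145*(-86 + 5*(3 + 5)) = 145*(-86 + 5*8) = 145*(-86 + 40) = 145*(-46) = -6670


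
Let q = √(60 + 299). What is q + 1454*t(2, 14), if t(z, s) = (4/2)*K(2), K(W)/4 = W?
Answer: 23264 + √359 ≈ 23283.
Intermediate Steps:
K(W) = 4*W
q = √359 ≈ 18.947
t(z, s) = 16 (t(z, s) = (4/2)*(4*2) = (4*(½))*8 = 2*8 = 16)
q + 1454*t(2, 14) = √359 + 1454*16 = √359 + 23264 = 23264 + √359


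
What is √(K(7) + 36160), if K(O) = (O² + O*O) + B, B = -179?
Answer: √36079 ≈ 189.94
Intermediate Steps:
K(O) = -179 + 2*O² (K(O) = (O² + O*O) - 179 = (O² + O²) - 179 = 2*O² - 179 = -179 + 2*O²)
√(K(7) + 36160) = √((-179 + 2*7²) + 36160) = √((-179 + 2*49) + 36160) = √((-179 + 98) + 36160) = √(-81 + 36160) = √36079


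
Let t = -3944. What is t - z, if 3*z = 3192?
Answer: -5008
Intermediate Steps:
z = 1064 (z = (⅓)*3192 = 1064)
t - z = -3944 - 1*1064 = -3944 - 1064 = -5008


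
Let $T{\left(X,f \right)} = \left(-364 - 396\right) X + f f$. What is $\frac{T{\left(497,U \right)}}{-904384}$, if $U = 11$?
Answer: $\frac{377599}{904384} \approx 0.41752$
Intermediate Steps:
$T{\left(X,f \right)} = f^{2} - 760 X$ ($T{\left(X,f \right)} = \left(-364 - 396\right) X + f^{2} = - 760 X + f^{2} = f^{2} - 760 X$)
$\frac{T{\left(497,U \right)}}{-904384} = \frac{11^{2} - 377720}{-904384} = \left(121 - 377720\right) \left(- \frac{1}{904384}\right) = \left(-377599\right) \left(- \frac{1}{904384}\right) = \frac{377599}{904384}$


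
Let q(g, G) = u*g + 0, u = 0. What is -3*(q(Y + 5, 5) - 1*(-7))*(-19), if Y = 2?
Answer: 399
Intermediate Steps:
q(g, G) = 0 (q(g, G) = 0*g + 0 = 0 + 0 = 0)
-3*(q(Y + 5, 5) - 1*(-7))*(-19) = -3*(0 - 1*(-7))*(-19) = -3*(0 + 7)*(-19) = -3*7*(-19) = -21*(-19) = 399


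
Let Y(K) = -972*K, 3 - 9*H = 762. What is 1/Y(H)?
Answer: 1/81972 ≈ 1.2199e-5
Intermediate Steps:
H = -253/3 (H = ⅓ - ⅑*762 = ⅓ - 254/3 = -253/3 ≈ -84.333)
1/Y(H) = 1/(-972*(-253/3)) = 1/81972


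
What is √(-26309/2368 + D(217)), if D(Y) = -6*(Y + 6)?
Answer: I*√118203641/296 ≈ 36.73*I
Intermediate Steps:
D(Y) = -36 - 6*Y (D(Y) = -6*(6 + Y) = -36 - 6*Y)
√(-26309/2368 + D(217)) = √(-26309/2368 + (-36 - 6*217)) = √(-26309*1/2368 + (-36 - 1302)) = √(-26309/2368 - 1338) = √(-3194693/2368) = I*√118203641/296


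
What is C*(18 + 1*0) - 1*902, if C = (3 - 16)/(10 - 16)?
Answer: -863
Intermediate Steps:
C = 13/6 (C = -13/(-6) = -13*(-1/6) = 13/6 ≈ 2.1667)
C*(18 + 1*0) - 1*902 = 13*(18 + 1*0)/6 - 1*902 = 13*(18 + 0)/6 - 902 = (13/6)*18 - 902 = 39 - 902 = -863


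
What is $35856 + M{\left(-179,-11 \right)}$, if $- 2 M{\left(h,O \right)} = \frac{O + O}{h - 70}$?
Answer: $\frac{8928133}{249} \approx 35856.0$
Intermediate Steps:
$M{\left(h,O \right)} = - \frac{O}{-70 + h}$ ($M{\left(h,O \right)} = - \frac{\left(O + O\right) \frac{1}{h - 70}}{2} = - \frac{2 O \frac{1}{-70 + h}}{2} = - \frac{O}{-70 + h}$)
$35856 + M{\left(-179,-11 \right)} = 35856 - - \frac{11}{-70 - 179} = 35856 - - \frac{11}{-249} = 35856 - \left(-11\right) \left(- \frac{1}{249}\right) = 35856 - \frac{11}{249} = \frac{8928133}{249}$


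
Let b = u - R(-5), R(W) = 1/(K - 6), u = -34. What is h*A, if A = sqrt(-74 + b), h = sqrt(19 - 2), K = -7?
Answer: I*sqrt(310063)/13 ≈ 42.833*I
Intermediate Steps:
R(W) = -1/13 (R(W) = 1/(-7 - 6) = 1/(-13) = -1/13)
b = -441/13 (b = -34 - 1*(-1/13) = -34 + 1/13 = -441/13 ≈ -33.923)
h = sqrt(17) ≈ 4.1231
A = I*sqrt(18239)/13 (A = sqrt(-74 - 441/13) = sqrt(-1403/13) = I*sqrt(18239)/13 ≈ 10.389*I)
h*A = sqrt(17)*(I*sqrt(18239)/13) = I*sqrt(310063)/13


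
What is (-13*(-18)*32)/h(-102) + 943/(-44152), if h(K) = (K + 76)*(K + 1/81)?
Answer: 1022187733/364739672 ≈ 2.8025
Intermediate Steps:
h(K) = (76 + K)*(1/81 + K) (h(K) = (76 + K)*(K + 1/81) = (76 + K)*(1/81 + K))
(-13*(-18)*32)/h(-102) + 943/(-44152) = (-13*(-18)*32)/(76/81 + (-102)**2 + (6157/81)*(-102)) + 943/(-44152) = (234*32)/(76/81 + 10404 - 209338/27) + 943*(-1/44152) = 7488/(214786/81) - 943/44152 = 7488*(81/214786) - 943/44152 = 23328/8261 - 943/44152 = 1022187733/364739672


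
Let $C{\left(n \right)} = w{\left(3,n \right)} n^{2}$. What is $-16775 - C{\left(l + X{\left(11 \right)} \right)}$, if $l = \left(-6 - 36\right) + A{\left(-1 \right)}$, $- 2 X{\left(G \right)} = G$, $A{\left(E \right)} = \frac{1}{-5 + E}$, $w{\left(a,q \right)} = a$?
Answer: $- \frac{70774}{3} \approx -23591.0$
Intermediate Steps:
$X{\left(G \right)} = - \frac{G}{2}$
$l = - \frac{253}{6}$ ($l = \left(-6 - 36\right) + \frac{1}{-5 - 1} = -42 + \frac{1}{-6} = -42 - \frac{1}{6} = - \frac{253}{6} \approx -42.167$)
$C{\left(n \right)} = 3 n^{2}$
$-16775 - C{\left(l + X{\left(11 \right)} \right)} = -16775 - 3 \left(- \frac{253}{6} - \frac{11}{2}\right)^{2} = -16775 - 3 \left(- \frac{143}{3}\right)^{2} = -16775 - 3 \cdot \frac{20449}{9} = -16775 - \frac{20449}{3} = - \frac{70774}{3}$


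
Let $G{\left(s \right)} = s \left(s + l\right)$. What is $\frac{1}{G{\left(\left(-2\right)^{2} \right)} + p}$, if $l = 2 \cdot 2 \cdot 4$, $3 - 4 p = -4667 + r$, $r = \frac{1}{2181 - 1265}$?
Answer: $\frac{3664}{4570839} \approx 0.0008016$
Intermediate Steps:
$r = \frac{1}{916} \approx 0.0010917$
$p = \frac{4277719}{3664}$ ($p = \frac{3}{4} - \frac{-4667 + \frac{1}{916}}{4} = \frac{3}{4} - - \frac{4274971}{3664} = \frac{3}{4} + \frac{4274971}{3664} = \frac{4277719}{3664} \approx 1167.5$)
$l = 16$ ($l = 4 \cdot 4 = 16$)
$G{\left(s \right)} = s \left(16 + s\right)$ ($G{\left(s \right)} = s \left(s + 16\right) = s \left(16 + s\right)$)
$\frac{1}{G{\left(\left(-2\right)^{2} \right)} + p} = \frac{1}{\left(-2\right)^{2} \left(16 + \left(-2\right)^{2}\right) + \frac{4277719}{3664}} = \frac{1}{4 \left(16 + 4\right) + \frac{4277719}{3664}} = \frac{1}{4 \cdot 20 + \frac{4277719}{3664}} = \frac{1}{80 + \frac{4277719}{3664}} = \frac{1}{\frac{4570839}{3664}} = \frac{3664}{4570839}$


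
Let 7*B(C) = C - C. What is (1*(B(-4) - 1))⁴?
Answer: 1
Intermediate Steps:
B(C) = 0 (B(C) = (C - C)/7 = (⅐)*0 = 0)
(1*(B(-4) - 1))⁴ = (1*(0 - 1))⁴ = (1*(-1))⁴ = (-1)⁴ = 1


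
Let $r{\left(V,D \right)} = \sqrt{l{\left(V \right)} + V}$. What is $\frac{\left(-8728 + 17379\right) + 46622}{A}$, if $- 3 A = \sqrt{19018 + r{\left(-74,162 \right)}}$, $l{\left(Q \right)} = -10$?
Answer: $- \frac{165819 \sqrt{2}}{2 \sqrt{9509 + i \sqrt{21}}} \approx -1202.4 + 0.28973 i$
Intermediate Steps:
$r{\left(V,D \right)} = \sqrt{-10 + V}$
$A = - \frac{\sqrt{19018 + 2 i \sqrt{21}}}{3}$ ($A = - \frac{\sqrt{19018 + \sqrt{-10 - 74}}}{3} = - \frac{\sqrt{19018 + \sqrt{-84}}}{3} = - \frac{\sqrt{19018 + 2 i \sqrt{21}}}{3} \approx -45.969 - 0.011077 i$)
$\frac{\left(-8728 + 17379\right) + 46622}{A} = \frac{\left(-8728 + 17379\right) + 46622}{\left(- \frac{1}{3}\right) \sqrt{19018 + 2 i \sqrt{21}}} = \left(8651 + 46622\right) \left(- \frac{3}{\sqrt{19018 + 2 i \sqrt{21}}}\right) = 55273 \left(- \frac{3}{\sqrt{19018 + 2 i \sqrt{21}}}\right) = - \frac{165819}{\sqrt{19018 + 2 i \sqrt{21}}}$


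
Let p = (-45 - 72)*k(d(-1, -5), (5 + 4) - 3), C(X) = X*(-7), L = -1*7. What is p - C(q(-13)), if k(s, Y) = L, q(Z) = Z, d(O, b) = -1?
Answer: 728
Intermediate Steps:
L = -7
C(X) = -7*X
k(s, Y) = -7
p = 819 (p = (-45 - 72)*(-7) = -117*(-7) = 819)
p - C(q(-13)) = 819 - (-7)*(-13) = 819 - 1*91 = 819 - 91 = 728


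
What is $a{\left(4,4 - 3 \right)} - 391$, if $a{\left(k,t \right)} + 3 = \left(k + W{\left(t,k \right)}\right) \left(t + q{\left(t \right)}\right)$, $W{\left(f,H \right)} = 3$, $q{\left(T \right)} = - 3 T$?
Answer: $-408$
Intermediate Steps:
$a{\left(k,t \right)} = -3 - 2 t \left(3 + k\right)$ ($a{\left(k,t \right)} = -3 + \left(k + 3\right) \left(t - 3 t\right) = -3 + \left(3 + k\right) \left(- 2 t\right) = -3 - 2 t \left(3 + k\right)$)
$a{\left(4,4 - 3 \right)} - 391 = \left(-3 - 6 \left(4 - 3\right) - 8 \left(4 - 3\right)\right) - 391 = \left(-3 - 6 - 8 \cdot 1\right) - 391 = \left(-3 - 6 - 8\right) - 391 = -17 - 391 = -408$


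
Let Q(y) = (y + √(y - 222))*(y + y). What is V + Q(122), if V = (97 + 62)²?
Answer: 55049 + 2440*I ≈ 55049.0 + 2440.0*I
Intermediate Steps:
Q(y) = 2*y*(y + √(-222 + y)) (Q(y) = (y + √(-222 + y))*(2*y) = 2*y*(y + √(-222 + y)))
V = 25281 (V = 159² = 25281)
V + Q(122) = 25281 + 2*122*(122 + √(-222 + 122)) = 25281 + 2*122*(122 + √(-100)) = 25281 + 2*122*(122 + 10*I) = 25281 + (29768 + 2440*I) = 55049 + 2440*I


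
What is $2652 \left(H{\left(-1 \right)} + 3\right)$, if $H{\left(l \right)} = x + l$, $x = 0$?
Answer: $5304$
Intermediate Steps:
$H{\left(l \right)} = l$ ($H{\left(l \right)} = 0 + l = l$)
$2652 \left(H{\left(-1 \right)} + 3\right) = 2652 \left(-1 + 3\right) = 2652 \cdot 2 = 5304$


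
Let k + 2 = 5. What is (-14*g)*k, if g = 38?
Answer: -1596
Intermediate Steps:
k = 3 (k = -2 + 5 = 3)
(-14*g)*k = -14*38*3 = -532*3 = -1596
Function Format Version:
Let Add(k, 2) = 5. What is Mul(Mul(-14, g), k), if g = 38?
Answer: -1596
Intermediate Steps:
k = 3 (k = Add(-2, 5) = 3)
Mul(Mul(-14, g), k) = Mul(Mul(-14, 38), 3) = Mul(-532, 3) = -1596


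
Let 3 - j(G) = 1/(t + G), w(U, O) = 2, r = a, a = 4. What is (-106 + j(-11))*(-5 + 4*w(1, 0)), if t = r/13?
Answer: -42912/139 ≈ -308.72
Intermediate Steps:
r = 4
t = 4/13 ≈ 0.30769
j(G) = 3 - 1/(4/13 + G)
(-106 + j(-11))*(-5 + 4*w(1, 0)) = (-106 + (-1 + 39*(-11))/(4 + 13*(-11)))*(-5 + 4*2) = (-106 + (-1 - 429)/(4 - 143))*(-5 + 8) = (-106 - 430/(-139))*3 = (-106 - 1/139*(-430))*3 = (-106 + 430/139)*3 = -14304/139*3 = -42912/139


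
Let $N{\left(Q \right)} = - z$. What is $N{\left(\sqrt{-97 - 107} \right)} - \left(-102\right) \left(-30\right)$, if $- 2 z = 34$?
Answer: $-3043$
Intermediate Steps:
$z = -17$ ($z = \left(- \frac{1}{2}\right) 34 = -17$)
$N{\left(Q \right)} = 17$ ($N{\left(Q \right)} = \left(-1\right) \left(-17\right) = 17$)
$N{\left(\sqrt{-97 - 107} \right)} - \left(-102\right) \left(-30\right) = 17 - \left(-102\right) \left(-30\right) = 17 - 3060 = -3043$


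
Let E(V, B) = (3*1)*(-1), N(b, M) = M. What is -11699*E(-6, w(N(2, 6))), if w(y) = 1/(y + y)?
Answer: 35097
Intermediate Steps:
w(y) = 1/(2*y)
E(V, B) = -3 (E(V, B) = 3*(-1) = -3)
-11699*E(-6, w(N(2, 6))) = -11699*(-3) = 35097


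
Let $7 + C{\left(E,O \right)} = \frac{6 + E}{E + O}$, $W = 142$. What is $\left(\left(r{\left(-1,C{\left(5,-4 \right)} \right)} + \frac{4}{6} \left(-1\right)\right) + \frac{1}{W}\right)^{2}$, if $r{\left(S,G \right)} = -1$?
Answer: $\frac{499849}{181476} \approx 2.7544$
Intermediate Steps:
$C{\left(E,O \right)} = -7 + \frac{6 + E}{E + O}$
$\left(\left(r{\left(-1,C{\left(5,-4 \right)} \right)} + \frac{4}{6} \left(-1\right)\right) + \frac{1}{W}\right)^{2} = \left(\left(-1 + \frac{4}{6} \left(-1\right)\right) + \frac{1}{142}\right)^{2} = \left(\left(-1 + 4 \cdot \frac{1}{6} \left(-1\right)\right) + \frac{1}{142}\right)^{2} = \left(\left(-1 + \frac{2}{3} \left(-1\right)\right) + \frac{1}{142}\right)^{2} = \left(\left(-1 - \frac{2}{3}\right) + \frac{1}{142}\right)^{2} = \left(- \frac{5}{3} + \frac{1}{142}\right)^{2} = \left(- \frac{707}{426}\right)^{2} = \frac{499849}{181476}$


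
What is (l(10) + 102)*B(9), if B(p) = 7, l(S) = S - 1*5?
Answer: 749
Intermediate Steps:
l(S) = -5 + S (l(S) = S - 5 = -5 + S)
(l(10) + 102)*B(9) = ((-5 + 10) + 102)*7 = (5 + 102)*7 = 107*7 = 749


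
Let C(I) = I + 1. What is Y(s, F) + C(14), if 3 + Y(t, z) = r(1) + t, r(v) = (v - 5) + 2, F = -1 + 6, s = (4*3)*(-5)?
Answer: -50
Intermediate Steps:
s = -60 (s = 12*(-5) = -60)
F = 5
C(I) = 1 + I
r(v) = -3 + v (r(v) = (-5 + v) + 2 = -3 + v)
Y(t, z) = -5 + t (Y(t, z) = -3 + ((-3 + 1) + t) = -3 + (-2 + t) = -5 + t)
Y(s, F) + C(14) = (-5 - 60) + (1 + 14) = -65 + 15 = -50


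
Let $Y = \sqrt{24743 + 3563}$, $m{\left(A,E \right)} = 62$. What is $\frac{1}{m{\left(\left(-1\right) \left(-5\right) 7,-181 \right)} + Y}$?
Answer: $- \frac{31}{12231} + \frac{\sqrt{28306}}{24462} \approx 0.0043432$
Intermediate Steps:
$Y = \sqrt{28306} \approx 168.24$
$\frac{1}{m{\left(\left(-1\right) \left(-5\right) 7,-181 \right)} + Y} = \frac{1}{62 + \sqrt{28306}}$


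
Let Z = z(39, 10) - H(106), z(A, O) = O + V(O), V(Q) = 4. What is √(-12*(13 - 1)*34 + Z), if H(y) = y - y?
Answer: I*√4882 ≈ 69.871*I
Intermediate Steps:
H(y) = 0
z(A, O) = 4 + O (z(A, O) = O + 4 = 4 + O)
Z = 14 (Z = (4 + 10) - 1*0 = 14 + 0 = 14)
√(-12*(13 - 1)*34 + Z) = √(-12*(13 - 1)*34 + 14) = √(-12*12*34 + 14) = √(-144*34 + 14) = √(-4896 + 14) = √(-4882) = I*√4882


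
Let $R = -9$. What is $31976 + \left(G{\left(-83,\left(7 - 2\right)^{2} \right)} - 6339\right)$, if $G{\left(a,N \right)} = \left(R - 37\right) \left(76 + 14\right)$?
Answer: $21497$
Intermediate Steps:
$G{\left(a,N \right)} = -4140$ ($G{\left(a,N \right)} = \left(-9 - 37\right) \left(76 + 14\right) = \left(-46\right) 90 = -4140$)
$31976 + \left(G{\left(-83,\left(7 - 2\right)^{2} \right)} - 6339\right) = 31976 - 10479 = 21497$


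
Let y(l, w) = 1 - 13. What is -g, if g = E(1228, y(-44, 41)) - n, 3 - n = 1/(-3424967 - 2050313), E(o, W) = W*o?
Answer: 80700151921/5475280 ≈ 14739.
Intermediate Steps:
y(l, w) = -12
n = 16425841/5475280 (n = 3 - 1/(-3424967 - 2050313) = 3 - 1/(-5475280) = 3 - 1*(-1/5475280) = 3 + 1/5475280 = 16425841/5475280 ≈ 3.0000)
g = -80700151921/5475280 (g = -12*1228 - 1*16425841/5475280 = -14736 - 16425841/5475280 = -80700151921/5475280 ≈ -14739.)
-g = -1*(-80700151921/5475280) = 80700151921/5475280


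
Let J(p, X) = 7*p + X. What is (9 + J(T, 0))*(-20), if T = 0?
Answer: -180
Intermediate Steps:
J(p, X) = X + 7*p
(9 + J(T, 0))*(-20) = (9 + (0 + 7*0))*(-20) = (9 + (0 + 0))*(-20) = (9 + 0)*(-20) = 9*(-20) = -180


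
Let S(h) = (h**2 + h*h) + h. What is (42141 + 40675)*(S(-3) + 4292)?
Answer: 356688512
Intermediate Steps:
S(h) = h + 2*h**2 (S(h) = (h**2 + h**2) + h = 2*h**2 + h = h + 2*h**2)
(42141 + 40675)*(S(-3) + 4292) = (42141 + 40675)*(-3*(1 + 2*(-3)) + 4292) = 82816*(-3*(1 - 6) + 4292) = 82816*(-3*(-5) + 4292) = 82816*(15 + 4292) = 82816*4307 = 356688512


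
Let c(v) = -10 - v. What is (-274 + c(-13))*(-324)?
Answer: 87804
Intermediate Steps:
(-274 + c(-13))*(-324) = (-274 + (-10 - 1*(-13)))*(-324) = (-274 + (-10 + 13))*(-324) = (-274 + 3)*(-324) = -271*(-324) = 87804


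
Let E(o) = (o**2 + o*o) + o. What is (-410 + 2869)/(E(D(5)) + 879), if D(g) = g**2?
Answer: 2459/2154 ≈ 1.1416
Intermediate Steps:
E(o) = o + 2*o**2 (E(o) = (o**2 + o**2) + o = 2*o**2 + o = o + 2*o**2)
(-410 + 2869)/(E(D(5)) + 879) = (-410 + 2869)/(5**2*(1 + 2*5**2) + 879) = 2459/(25*(1 + 2*25) + 879) = 2459/(25*(1 + 50) + 879) = 2459/(25*51 + 879) = 2459/(1275 + 879) = 2459/2154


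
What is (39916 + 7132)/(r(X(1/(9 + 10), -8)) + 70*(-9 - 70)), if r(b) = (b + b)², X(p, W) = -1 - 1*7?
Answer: -23524/2637 ≈ -8.9207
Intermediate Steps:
X(p, W) = -8 (X(p, W) = -1 - 7 = -8)
r(b) = 4*b² (r(b) = (2*b)² = 4*b²)
(39916 + 7132)/(r(X(1/(9 + 10), -8)) + 70*(-9 - 70)) = (39916 + 7132)/(4*(-8)² + 70*(-9 - 70)) = 47048/(4*64 + 70*(-79)) = 47048/(256 - 5530) = 47048/(-5274) = 47048*(-1/5274) = -23524/2637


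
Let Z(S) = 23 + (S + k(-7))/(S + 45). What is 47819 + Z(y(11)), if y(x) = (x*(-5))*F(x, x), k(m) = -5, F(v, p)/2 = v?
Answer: 11147429/233 ≈ 47843.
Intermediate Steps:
F(v, p) = 2*v
y(x) = -10*x**2 (y(x) = (x*(-5))*(2*x) = (-5*x)*(2*x) = -10*x**2)
Z(S) = 23 + (-5 + S)/(45 + S) (Z(S) = 23 + (S - 5)/(S + 45) = 23 + (-5 + S)/(45 + S))
47819 + Z(y(11)) = 47819 + 2*(515 + 12*(-10*11**2))/(45 - 10*11**2) = 47819 + 2*(515 + 12*(-10*121))/(45 - 10*121) = 47819 + 2*(515 + 12*(-1210))/(45 - 1210) = 47819 + 2*(515 - 14520)/(-1165) = 47819 + 2*(-1/1165)*(-14005) = 47819 + 5602/233 = 11147429/233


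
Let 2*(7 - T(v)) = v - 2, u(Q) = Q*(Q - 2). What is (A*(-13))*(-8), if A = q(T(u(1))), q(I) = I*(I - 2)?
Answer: 5746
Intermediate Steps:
u(Q) = Q*(-2 + Q)
T(v) = 8 - v/2 (T(v) = 7 - (v - 2)/2 = 7 - (-2 + v)/2 = 7 + (1 - v/2) = 8 - v/2)
q(I) = I*(-2 + I)
A = 221/4 (A = (8 - (-2 + 1)/2)*(-2 + (8 - (-2 + 1)/2)) = (8 - (-1)/2)*(-2 + (8 - (-1)/2)) = (8 - ½*(-1))*(-2 + (8 - ½*(-1))) = (8 + ½)*(-2 + (8 + ½)) = 17*(-2 + 17/2)/2 = (17/2)*(13/2) = 221/4 ≈ 55.250)
(A*(-13))*(-8) = ((221/4)*(-13))*(-8) = -2873/4*(-8) = 5746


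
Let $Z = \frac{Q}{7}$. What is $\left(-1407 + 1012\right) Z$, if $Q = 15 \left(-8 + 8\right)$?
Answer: $0$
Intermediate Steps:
$Q = 0$ ($Q = 15 \cdot 0 = 0$)
$Z = 0$ ($Z = \frac{0}{7} = 0 \cdot \frac{1}{7} = 0$)
$\left(-1407 + 1012\right) Z = \left(-1407 + 1012\right) 0 = \left(-395\right) 0 = 0$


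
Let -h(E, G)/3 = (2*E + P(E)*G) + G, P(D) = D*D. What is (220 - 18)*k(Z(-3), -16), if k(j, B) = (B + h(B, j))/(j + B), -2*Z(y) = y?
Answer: 434906/29 ≈ 14997.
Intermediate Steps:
P(D) = D²
h(E, G) = -6*E - 3*G - 3*G*E² (h(E, G) = -3*((2*E + E²*G) + G) = -3*((2*E + G*E²) + G) = -3*(G + 2*E + G*E²) = -6*E - 3*G - 3*G*E²)
Z(y) = -y/2
k(j, B) = (-5*B - 3*j - 3*j*B²)/(B + j) (k(j, B) = (B + (-6*B - 3*j - 3*j*B²))/(j + B) = (-5*B - 3*j - 3*j*B²)/(B + j))
(220 - 18)*k(Z(-3), -16) = (220 - 18)*((-5*(-16) - (-3)*(-3)/2 - 3*(-½*(-3))*(-16)²)/(-16 - ½*(-3))) = 202*((80 - 3*3/2 - 3*3/2*256)/(-16 + 3/2)) = 202*((80 - 9/2 - 1152)/(-29/2)) = 202*(-2/29*(-2153/2)) = 202*(2153/29) = 434906/29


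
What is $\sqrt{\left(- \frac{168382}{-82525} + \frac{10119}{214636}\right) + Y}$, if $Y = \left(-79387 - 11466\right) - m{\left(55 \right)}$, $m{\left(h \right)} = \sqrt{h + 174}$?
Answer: $\frac{\sqrt{-285039791635577996609007 - 3137445556203288100 \sqrt{229}}}{1771283590} \approx 301.44 i$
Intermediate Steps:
$m{\left(h \right)} = \sqrt{174 + h}$
$Y = -90853 - \sqrt{229}$ ($Y = \left(-79387 - 11466\right) - \sqrt{174 + 55} = \left(-79387 - 11466\right) - \sqrt{229} = -90853 - \sqrt{229} \approx -90868.0$)
$\sqrt{\left(- \frac{168382}{-82525} + \frac{10119}{214636}\right) + Y} = \sqrt{\left(- \frac{168382}{-82525} + \frac{10119}{214636}\right) - \left(90853 + \sqrt{229}\right)} = \sqrt{\left(\left(-168382\right) \left(- \frac{1}{82525}\right) + 10119 \cdot \frac{1}{214636}\right) - \left(90853 + \sqrt{229}\right)} = \sqrt{\left(\frac{168382}{82525} + \frac{10119}{214636}\right) - \left(90853 + \sqrt{229}\right)} = \sqrt{\frac{36975909427}{17712835900} - \left(90853 + \sqrt{229}\right)} = \sqrt{- \frac{1609227304113273}{17712835900} - \sqrt{229}}$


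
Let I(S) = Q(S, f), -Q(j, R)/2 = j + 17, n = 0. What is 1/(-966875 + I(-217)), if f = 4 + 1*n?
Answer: -1/966475 ≈ -1.0347e-6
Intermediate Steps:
f = 4 (f = 4 + 1*0 = 4 + 0 = 4)
Q(j, R) = -34 - 2*j (Q(j, R) = -2*(j + 17) = -2*(17 + j) = -34 - 2*j)
I(S) = -34 - 2*S
1/(-966875 + I(-217)) = 1/(-966875 + (-34 - 2*(-217))) = 1/(-966875 + (-34 + 434)) = 1/(-966875 + 400) = 1/(-966475) = -1/966475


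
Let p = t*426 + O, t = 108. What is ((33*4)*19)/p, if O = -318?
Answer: 418/7615 ≈ 0.054892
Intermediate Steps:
p = 45690 (p = 108*426 - 318 = 46008 - 318 = 45690)
((33*4)*19)/p = ((33*4)*19)/45690 = (132*19)*(1/45690) = 2508*(1/45690) = 418/7615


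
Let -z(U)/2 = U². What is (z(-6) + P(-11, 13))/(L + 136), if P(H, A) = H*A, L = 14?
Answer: -43/30 ≈ -1.4333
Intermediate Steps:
P(H, A) = A*H
z(U) = -2*U²
(z(-6) + P(-11, 13))/(L + 136) = (-2*(-6)² + 13*(-11))/(14 + 136) = (-2*36 - 143)/150 = (-72 - 143)/150 = (1/150)*(-215) = -43/30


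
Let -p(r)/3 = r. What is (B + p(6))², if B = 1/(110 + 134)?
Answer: 19280881/59536 ≈ 323.85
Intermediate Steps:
p(r) = -3*r
B = 1/244 ≈ 0.0040984
(B + p(6))² = (1/244 - 3*6)² = (1/244 - 18)² = (-4391/244)² = 19280881/59536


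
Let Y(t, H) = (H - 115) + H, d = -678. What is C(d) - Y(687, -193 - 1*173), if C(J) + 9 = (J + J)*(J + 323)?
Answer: 482218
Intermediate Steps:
Y(t, H) = -115 + 2*H (Y(t, H) = (-115 + H) + H = -115 + 2*H)
C(J) = -9 + 2*J*(323 + J) (C(J) = -9 + (J + J)*(J + 323) = -9 + (2*J)*(323 + J) = -9 + 2*J*(323 + J))
C(d) - Y(687, -193 - 1*173) = (-9 + 2*(-678)² + 646*(-678)) - (-115 + 2*(-193 - 1*173)) = (-9 + 2*459684 - 437988) - (-115 + 2*(-193 - 173)) = (-9 + 919368 - 437988) - (-115 + 2*(-366)) = 481371 - (-115 - 732) = 481371 - 1*(-847) = 481371 + 847 = 482218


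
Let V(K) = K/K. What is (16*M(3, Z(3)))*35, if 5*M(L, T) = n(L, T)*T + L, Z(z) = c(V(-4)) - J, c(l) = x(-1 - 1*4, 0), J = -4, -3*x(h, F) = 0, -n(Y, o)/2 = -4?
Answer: 3920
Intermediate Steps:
n(Y, o) = 8 (n(Y, o) = -2*(-4) = 8)
x(h, F) = 0 (x(h, F) = -⅓*0 = 0)
V(K) = 1
c(l) = 0
Z(z) = 4 (Z(z) = 0 - 1*(-4) = 0 + 4 = 4)
M(L, T) = L/5 + 8*T/5 (M(L, T) = (8*T + L)/5 = (L + 8*T)/5 = L/5 + 8*T/5)
(16*M(3, Z(3)))*35 = (16*((⅕)*3 + (8/5)*4))*35 = (16*(⅗ + 32/5))*35 = (16*7)*35 = 112*35 = 3920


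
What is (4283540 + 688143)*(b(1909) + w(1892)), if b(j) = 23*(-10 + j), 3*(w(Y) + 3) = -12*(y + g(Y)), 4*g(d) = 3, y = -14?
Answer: 217396782541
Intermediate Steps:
g(d) = ¾ (g(d) = (¼)*3 = ¾)
w(Y) = 50 (w(Y) = -3 + (-12*(-14 + ¾))/3 = -3 + (-12*(-53/4))/3 = -3 + (⅓)*159 = -3 + 53 = 50)
b(j) = -230 + 23*j
(4283540 + 688143)*(b(1909) + w(1892)) = (4283540 + 688143)*((-230 + 23*1909) + 50) = 4971683*((-230 + 43907) + 50) = 4971683*(43677 + 50) = 4971683*43727 = 217396782541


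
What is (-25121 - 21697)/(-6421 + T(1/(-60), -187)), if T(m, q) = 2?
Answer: 46818/6419 ≈ 7.2937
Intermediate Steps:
(-25121 - 21697)/(-6421 + T(1/(-60), -187)) = (-25121 - 21697)/(-6421 + 2) = -46818/(-6419) = -46818*(-1/6419) = 46818/6419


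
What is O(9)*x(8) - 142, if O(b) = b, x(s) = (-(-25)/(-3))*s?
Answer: -742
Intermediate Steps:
x(s) = -25*s/3 (x(s) = (-(-25)*(-1)/3)*s = (-5*5/3)*s = -25*s/3)
O(9)*x(8) - 142 = 9*(-25/3*8) - 142 = 9*(-200/3) - 142 = -600 - 142 = -742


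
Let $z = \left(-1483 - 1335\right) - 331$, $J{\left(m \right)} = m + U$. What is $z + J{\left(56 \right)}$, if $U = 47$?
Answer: $-3046$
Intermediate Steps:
$J{\left(m \right)} = 47 + m$ ($J{\left(m \right)} = m + 47 = 47 + m$)
$z = -3149$ ($z = -2818 - 331 = -3149$)
$z + J{\left(56 \right)} = -3149 + \left(47 + 56\right) = -3149 + 103 = -3046$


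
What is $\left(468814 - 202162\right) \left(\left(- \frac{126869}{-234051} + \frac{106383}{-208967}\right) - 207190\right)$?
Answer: $- \frac{900700742818147836960}{16302978439} \approx -5.5248 \cdot 10^{10}$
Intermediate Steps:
$\left(468814 - 202162\right) \left(\left(- \frac{126869}{-234051} + \frac{106383}{-208967}\right) - 207190\right) = 266652 \left(\left(\left(-126869\right) \left(- \frac{1}{234051}\right) + 106383 \left(- \frac{1}{208967}\right)\right) - 207190\right) = 266652 \left(\left(\frac{126869}{234051} - \frac{106383}{208967}\right) - 207190\right) = 266652 \left(\frac{1612386790}{48908935317} - 207190\right) = 266652 \left(- \frac{10133440695942440}{48908935317}\right) = - \frac{900700742818147836960}{16302978439}$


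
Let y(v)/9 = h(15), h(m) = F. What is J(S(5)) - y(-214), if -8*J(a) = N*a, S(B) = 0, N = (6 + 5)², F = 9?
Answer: -81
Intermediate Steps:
h(m) = 9
y(v) = 81 (y(v) = 9*9 = 81)
N = 121 (N = 11² = 121)
J(a) = -121*a/8
J(S(5)) - y(-214) = -121/8*0 - 1*81 = 0 - 81 = -81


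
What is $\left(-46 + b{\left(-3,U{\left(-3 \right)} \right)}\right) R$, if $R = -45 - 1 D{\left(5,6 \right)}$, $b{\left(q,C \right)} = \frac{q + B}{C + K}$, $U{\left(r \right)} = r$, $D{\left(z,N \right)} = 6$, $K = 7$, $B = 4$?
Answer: $\frac{9333}{4} \approx 2333.3$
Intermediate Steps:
$b{\left(q,C \right)} = \frac{4 + q}{7 + C}$ ($b{\left(q,C \right)} = \frac{q + 4}{C + 7} = \frac{4 + q}{7 + C}$)
$R = -51$ ($R = -45 - 1 \cdot 6 = -45 - 6 = -51$)
$\left(-46 + b{\left(-3,U{\left(-3 \right)} \right)}\right) R = \left(-46 + \frac{4 - 3}{7 - 3}\right) \left(-51\right) = \left(-46 + \frac{1}{4} \cdot 1\right) \left(-51\right) = \left(-46 + \frac{1}{4}\right) \left(-51\right) = \left(- \frac{183}{4}\right) \left(-51\right) = \frac{9333}{4}$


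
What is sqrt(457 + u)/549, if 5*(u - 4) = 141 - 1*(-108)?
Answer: sqrt(12770)/2745 ≈ 0.041167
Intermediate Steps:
u = 269/5 (u = 4 + (141 - 1*(-108))/5 = 4 + (141 + 108)/5 = 4 + (1/5)*249 = 4 + 249/5 = 269/5 ≈ 53.800)
sqrt(457 + u)/549 = sqrt(457 + 269/5)/549 = sqrt(2554/5)*(1/549) = (sqrt(12770)/5)*(1/549) = sqrt(12770)/2745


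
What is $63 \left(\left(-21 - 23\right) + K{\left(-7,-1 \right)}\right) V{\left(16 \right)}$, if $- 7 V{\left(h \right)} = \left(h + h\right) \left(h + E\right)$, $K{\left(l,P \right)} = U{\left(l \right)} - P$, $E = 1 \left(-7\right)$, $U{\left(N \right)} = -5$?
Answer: $124416$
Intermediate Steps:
$E = -7$
$K{\left(l,P \right)} = -5 - P$
$V{\left(h \right)} = - \frac{2 h \left(-7 + h\right)}{7}$ ($V{\left(h \right)} = - \frac{\left(h + h\right) \left(h - 7\right)}{7} = - \frac{2 h \left(-7 + h\right)}{7}$)
$63 \left(\left(-21 - 23\right) + K{\left(-7,-1 \right)}\right) V{\left(16 \right)} = 63 \left(\left(-21 - 23\right) - 4\right) \frac{2}{7} \cdot 16 \left(7 - 16\right) = 63 \left(-44 + \left(-5 + 1\right)\right) \frac{2}{7} \cdot 16 \left(7 - 16\right) = 63 \left(-44 - 4\right) \frac{2}{7} \cdot 16 \left(-9\right) = 63 \left(-48\right) \left(- \frac{288}{7}\right) = \left(-3024\right) \left(- \frac{288}{7}\right) = 124416$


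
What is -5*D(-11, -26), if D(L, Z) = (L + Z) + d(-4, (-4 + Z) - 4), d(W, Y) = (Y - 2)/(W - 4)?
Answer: 325/2 ≈ 162.50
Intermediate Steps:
d(W, Y) = (-2 + Y)/(-4 + W)
D(L, Z) = 5/4 + L + 7*Z/8 (D(L, Z) = (L + Z) + (-2 + ((-4 + Z) - 4))/(-4 - 4) = (L + Z) + (-2 + (-8 + Z))/(-8) = (L + Z) - (-10 + Z)/8 = (L + Z) + (5/4 - Z/8) = 5/4 + L + 7*Z/8)
-5*D(-11, -26) = -5*(5/4 - 11 + (7/8)*(-26)) = -5*(5/4 - 11 - 91/4) = -5*(-65/2) = 325/2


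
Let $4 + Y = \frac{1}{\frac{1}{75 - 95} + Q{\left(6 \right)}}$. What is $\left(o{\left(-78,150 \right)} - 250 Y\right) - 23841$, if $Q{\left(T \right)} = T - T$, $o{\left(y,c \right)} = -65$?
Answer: $-17906$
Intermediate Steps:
$Q{\left(T \right)} = 0$
$Y = -24$ ($Y = -4 + \frac{1}{\frac{1}{75 - 95} + 0} = -4 + \frac{1}{\frac{1}{-20} + 0} = -4 + \frac{1}{- \frac{1}{20} + 0} = -4 + \frac{1}{- \frac{1}{20}} = -4 - 20 = -24$)
$\left(o{\left(-78,150 \right)} - 250 Y\right) - 23841 = \left(-65 - -6000\right) - 23841 = \left(-65 + 6000\right) - 23841 = 5935 - 23841 = -17906$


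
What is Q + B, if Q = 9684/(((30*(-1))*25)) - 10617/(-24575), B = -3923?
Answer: -483572102/122875 ≈ -3935.5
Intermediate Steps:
Q = -1533477/122875 (Q = 9684/((-30*25)) - 10617*(-1/24575) = 9684/(-750) + 10617/24575 = 9684*(-1/750) + 10617/24575 = -1614/125 + 10617/24575 = -1533477/122875 ≈ -12.480)
Q + B = -1533477/122875 - 3923 = -483572102/122875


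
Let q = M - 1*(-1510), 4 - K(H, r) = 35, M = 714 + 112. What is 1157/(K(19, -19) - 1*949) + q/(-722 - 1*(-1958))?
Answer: 214807/302820 ≈ 0.70936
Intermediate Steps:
M = 826
K(H, r) = -31 (K(H, r) = 4 - 1*35 = 4 - 35 = -31)
q = 2336 (q = 826 - 1*(-1510) = 826 + 1510 = 2336)
1157/(K(19, -19) - 1*949) + q/(-722 - 1*(-1958)) = 1157/(-31 - 1*949) + 2336/(-722 - 1*(-1958)) = 1157/(-31 - 949) + 2336/(-722 + 1958) = 1157/(-980) + 2336/1236 = 1157*(-1/980) + 2336*(1/1236) = -1157/980 + 584/309 = 214807/302820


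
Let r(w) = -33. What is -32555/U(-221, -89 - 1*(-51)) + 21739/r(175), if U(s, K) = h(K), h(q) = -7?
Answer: 922142/231 ≈ 3992.0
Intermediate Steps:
U(s, K) = -7
-32555/U(-221, -89 - 1*(-51)) + 21739/r(175) = -32555/(-7) + 21739/(-33) = -32555*(-1/7) + 21739*(-1/33) = 32555/7 - 21739/33 = 922142/231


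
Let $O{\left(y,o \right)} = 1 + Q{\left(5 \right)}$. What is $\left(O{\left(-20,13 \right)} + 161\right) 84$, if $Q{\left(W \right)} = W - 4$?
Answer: $13692$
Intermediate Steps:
$Q{\left(W \right)} = -4 + W$
$O{\left(y,o \right)} = 2$ ($O{\left(y,o \right)} = 1 + \left(-4 + 5\right) = 1 + 1 = 2$)
$\left(O{\left(-20,13 \right)} + 161\right) 84 = \left(2 + 161\right) 84 = 163 \cdot 84 = 13692$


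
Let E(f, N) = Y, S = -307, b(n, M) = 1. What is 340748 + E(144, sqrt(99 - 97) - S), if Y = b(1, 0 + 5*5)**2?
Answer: 340749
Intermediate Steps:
Y = 1 (Y = 1**2 = 1)
E(f, N) = 1
340748 + E(144, sqrt(99 - 97) - S) = 340748 + 1 = 340749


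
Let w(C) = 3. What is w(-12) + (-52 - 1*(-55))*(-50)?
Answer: -147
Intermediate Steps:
w(-12) + (-52 - 1*(-55))*(-50) = 3 + (-52 - 1*(-55))*(-50) = 3 + (-52 + 55)*(-50) = 3 + 3*(-50) = 3 - 150 = -147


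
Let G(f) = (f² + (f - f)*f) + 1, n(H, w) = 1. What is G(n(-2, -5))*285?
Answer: 570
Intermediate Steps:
G(f) = 1 + f² (G(f) = (f² + 0*f) + 1 = (f² + 0) + 1 = f² + 1 = 1 + f²)
G(n(-2, -5))*285 = (1 + 1²)*285 = (1 + 1)*285 = 2*285 = 570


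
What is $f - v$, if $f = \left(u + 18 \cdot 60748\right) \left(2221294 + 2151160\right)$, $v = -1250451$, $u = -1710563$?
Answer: $-2698235740495$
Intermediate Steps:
$f = -2698236990946$ ($f = \left(-1710563 + 18 \cdot 60748\right) \left(2221294 + 2151160\right) = \left(-1710563 + 1093464\right) 4372454 = \left(-617099\right) 4372454 = -2698236990946$)
$f - v = -2698236990946 - -1250451 = -2698236990946 + 1250451 = -2698235740495$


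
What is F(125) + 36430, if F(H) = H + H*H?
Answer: 52180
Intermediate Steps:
F(H) = H + H²
F(125) + 36430 = 125*(1 + 125) + 36430 = 125*126 + 36430 = 15750 + 36430 = 52180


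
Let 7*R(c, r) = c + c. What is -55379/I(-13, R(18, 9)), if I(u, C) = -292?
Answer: 55379/292 ≈ 189.65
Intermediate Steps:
R(c, r) = 2*c/7 (R(c, r) = (c + c)/7 = (2*c)/7 = 2*c/7)
-55379/I(-13, R(18, 9)) = -55379/(-292) = -55379*(-1/292) = 55379/292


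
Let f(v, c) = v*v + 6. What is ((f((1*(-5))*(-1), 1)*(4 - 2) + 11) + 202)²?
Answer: 75625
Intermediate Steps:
f(v, c) = 6 + v² (f(v, c) = v² + 6 = 6 + v²)
((f((1*(-5))*(-1), 1)*(4 - 2) + 11) + 202)² = (((6 + ((1*(-5))*(-1))²)*(4 - 2) + 11) + 202)² = (((6 + (-5*(-1))²)*2 + 11) + 202)² = (((6 + 5²)*2 + 11) + 202)² = (((6 + 25)*2 + 11) + 202)² = ((31*2 + 11) + 202)² = ((62 + 11) + 202)² = (73 + 202)² = 275² = 75625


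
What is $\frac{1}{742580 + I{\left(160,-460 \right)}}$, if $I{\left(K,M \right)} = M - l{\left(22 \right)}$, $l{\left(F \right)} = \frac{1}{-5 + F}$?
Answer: $\frac{17}{12616039} \approx 1.3475 \cdot 10^{-6}$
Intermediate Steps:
$I{\left(K,M \right)} = - \frac{1}{17} + M$ ($I{\left(K,M \right)} = M - \frac{1}{-5 + 22} = M - \frac{1}{17} = - \frac{1}{17} + M$)
$\frac{1}{742580 + I{\left(160,-460 \right)}} = \frac{1}{742580 - \frac{7821}{17}} = \frac{1}{\frac{12616039}{17}} = \frac{17}{12616039}$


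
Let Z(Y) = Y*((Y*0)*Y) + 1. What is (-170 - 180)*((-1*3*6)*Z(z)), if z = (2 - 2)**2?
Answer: 6300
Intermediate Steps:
z = 0 (z = 0**2 = 0)
Z(Y) = 1 (Z(Y) = Y*(0*Y) + 1 = Y*0 + 1 = 0 + 1 = 1)
(-170 - 180)*((-1*3*6)*Z(z)) = (-170 - 180)*((-1*3*6)*1) = -350*(-3*6) = -(-6300) = -350*(-18) = 6300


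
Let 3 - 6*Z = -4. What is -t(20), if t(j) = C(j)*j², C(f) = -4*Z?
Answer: 5600/3 ≈ 1866.7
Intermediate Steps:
Z = 7/6 (Z = ½ - ⅙*(-4) = ½ + ⅔ = 7/6 ≈ 1.1667)
C(f) = -14/3 (C(f) = -4*7/6 = -14/3)
t(j) = -14*j²/3
-t(20) = -(-14)*20²/3 = -(-14)*400/3 = -1*(-5600/3) = 5600/3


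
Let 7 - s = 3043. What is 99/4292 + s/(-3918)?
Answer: 2236399/2802676 ≈ 0.79795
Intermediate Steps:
s = -3036 (s = 7 - 1*3043 = 7 - 3043 = -3036)
99/4292 + s/(-3918) = 99/4292 - 3036/(-3918) = 99*(1/4292) - 3036*(-1/3918) = 99/4292 + 506/653 = 2236399/2802676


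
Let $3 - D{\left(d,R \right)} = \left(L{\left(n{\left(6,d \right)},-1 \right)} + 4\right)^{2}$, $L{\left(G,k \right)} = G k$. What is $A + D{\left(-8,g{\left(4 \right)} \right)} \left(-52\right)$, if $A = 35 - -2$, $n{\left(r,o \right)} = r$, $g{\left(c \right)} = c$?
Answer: $89$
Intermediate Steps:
$D{\left(d,R \right)} = -1$ ($D{\left(d,R \right)} = 3 - \left(6 \left(-1\right) + 4\right)^{2} = 3 - \left(-6 + 4\right)^{2} = 3 - \left(-2\right)^{2} = 3 - 4 = -1$)
$A = 37$ ($A = 35 + 2 = 37$)
$A + D{\left(-8,g{\left(4 \right)} \right)} \left(-52\right) = 37 - -52 = 37 + 52 = 89$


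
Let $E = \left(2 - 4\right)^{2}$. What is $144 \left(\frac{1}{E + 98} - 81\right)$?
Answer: $- \frac{198264}{17} \approx -11663.0$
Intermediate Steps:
$E = 4$ ($E = \left(-2\right)^{2} = 4$)
$144 \left(\frac{1}{E + 98} - 81\right) = 144 \left(\frac{1}{4 + 98} - 81\right) = 144 \left(\frac{1}{102} - 81\right) = 144 \left(- \frac{8261}{102}\right) = - \frac{198264}{17}$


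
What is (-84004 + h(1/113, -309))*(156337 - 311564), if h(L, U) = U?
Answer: 13087654051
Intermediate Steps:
(-84004 + h(1/113, -309))*(156337 - 311564) = (-84004 - 309)*(156337 - 311564) = -84313*(-155227) = 13087654051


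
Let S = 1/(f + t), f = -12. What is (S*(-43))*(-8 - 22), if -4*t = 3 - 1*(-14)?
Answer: -1032/13 ≈ -79.385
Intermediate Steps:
t = -17/4 (t = -(3 - 1*(-14))/4 = -(3 + 14)/4 = -¼*17 = -17/4 ≈ -4.2500)
S = -4/65 (S = 1/(-12 - 17/4) = 1/(-65/4) = -4/65 ≈ -0.061538)
(S*(-43))*(-8 - 22) = (-4/65*(-43))*(-8 - 22) = (172/65)*(-30) = -1032/13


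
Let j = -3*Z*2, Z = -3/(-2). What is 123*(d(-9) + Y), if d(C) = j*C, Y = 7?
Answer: 10824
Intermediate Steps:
Z = 3/2 (Z = -3*(-½) = 3/2 ≈ 1.5000)
j = -9 (j = -3*3/2*2 = -9/2*2 = -9)
d(C) = -9*C
123*(d(-9) + Y) = 123*(-9*(-9) + 7) = 123*(81 + 7) = 123*88 = 10824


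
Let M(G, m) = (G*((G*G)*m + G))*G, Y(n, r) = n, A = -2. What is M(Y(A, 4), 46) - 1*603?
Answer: 125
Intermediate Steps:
M(G, m) = G**2*(G + m*G**2) (M(G, m) = (G*(G**2*m + G))*G = (G*(m*G**2 + G))*G = (G*(G + m*G**2))*G = G**2*(G + m*G**2))
M(Y(A, 4), 46) - 1*603 = (-2)**3*(1 - 2*46) - 1*603 = -8*(1 - 92) - 603 = -8*(-91) - 603 = 728 - 603 = 125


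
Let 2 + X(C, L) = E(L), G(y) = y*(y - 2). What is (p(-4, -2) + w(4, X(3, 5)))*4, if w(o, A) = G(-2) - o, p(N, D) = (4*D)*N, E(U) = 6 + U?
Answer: 144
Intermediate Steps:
G(y) = y*(-2 + y)
X(C, L) = 4 + L (X(C, L) = -2 + (6 + L) = 4 + L)
p(N, D) = 4*D*N
w(o, A) = 8 - o (w(o, A) = -2*(-2 - 2) - o = -2*(-4) - o = 8 - o)
(p(-4, -2) + w(4, X(3, 5)))*4 = (4*(-2)*(-4) + (8 - 1*4))*4 = (32 + (8 - 4))*4 = (32 + 4)*4 = 36*4 = 144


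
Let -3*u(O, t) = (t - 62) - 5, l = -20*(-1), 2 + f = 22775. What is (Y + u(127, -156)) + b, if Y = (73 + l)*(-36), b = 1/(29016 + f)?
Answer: -169539922/51789 ≈ -3273.7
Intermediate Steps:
f = 22773 (f = -2 + 22775 = 22773)
l = 20
u(O, t) = 67/3 - t/3 (u(O, t) = -((t - 62) - 5)/3 = -((-62 + t) - 5)/3 = -(-67 + t)/3 = 67/3 - t/3)
b = 1/51789 (b = 1/(29016 + 22773) = 1/51789 ≈ 1.9309e-5)
Y = -3348 (Y = (73 + 20)*(-36) = 93*(-36) = -3348)
(Y + u(127, -156)) + b = (-3348 + (67/3 - ⅓*(-156))) + 1/51789 = (-3348 + (67/3 + 52)) + 1/51789 = (-3348 + 223/3) + 1/51789 = -9821/3 + 1/51789 = -169539922/51789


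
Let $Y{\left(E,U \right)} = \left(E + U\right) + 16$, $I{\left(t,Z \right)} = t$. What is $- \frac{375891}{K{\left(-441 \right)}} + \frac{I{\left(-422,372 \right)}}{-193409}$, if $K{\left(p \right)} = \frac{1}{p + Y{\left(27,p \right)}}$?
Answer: $\frac{60995889329963}{193409} \approx 3.1537 \cdot 10^{8}$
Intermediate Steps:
$Y{\left(E,U \right)} = 16 + E + U$
$K{\left(p \right)} = \frac{1}{43 + 2 p}$ ($K{\left(p \right)} = \frac{1}{p + \left(16 + 27 + p\right)} = \frac{1}{p + \left(43 + p\right)} = \frac{1}{43 + 2 p}$)
$- \frac{375891}{K{\left(-441 \right)}} + \frac{I{\left(-422,372 \right)}}{-193409} = - \frac{375891}{\frac{1}{43 + 2 \left(-441\right)}} - \frac{422}{-193409} = - \frac{375891}{\frac{1}{43 - 882}} - - \frac{422}{193409} = - \frac{375891}{\frac{1}{-839}} + \frac{422}{193409} = - \frac{375891}{- \frac{1}{839}} + \frac{422}{193409} = \left(-375891\right) \left(-839\right) + \frac{422}{193409} = 315372549 + \frac{422}{193409} = \frac{60995889329963}{193409}$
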